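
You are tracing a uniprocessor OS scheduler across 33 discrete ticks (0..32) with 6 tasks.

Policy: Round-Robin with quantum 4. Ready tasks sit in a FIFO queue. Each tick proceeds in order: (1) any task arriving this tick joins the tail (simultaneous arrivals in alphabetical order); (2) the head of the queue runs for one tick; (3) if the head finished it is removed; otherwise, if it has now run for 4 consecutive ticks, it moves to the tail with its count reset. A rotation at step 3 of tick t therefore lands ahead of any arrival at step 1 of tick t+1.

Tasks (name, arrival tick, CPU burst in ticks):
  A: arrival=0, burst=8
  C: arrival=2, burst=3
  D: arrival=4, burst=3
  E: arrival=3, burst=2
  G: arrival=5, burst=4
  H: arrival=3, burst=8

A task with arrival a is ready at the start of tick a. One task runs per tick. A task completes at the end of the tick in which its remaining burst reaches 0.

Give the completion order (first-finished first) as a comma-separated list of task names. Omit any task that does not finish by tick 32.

completion order = C, E, A, D, G, H

t=0: queue=[A] q_used=0 → run A
t=1: queue=[A] q_used=1 → run A
t=2: queue=[A,C] q_used=2 → run A
t=3: queue=[A,C,E,H] q_used=3 → run A
t=4: queue=[C,E,H,A,D] q_used=0 → run C
t=5: queue=[C,E,H,A,D,G] q_used=1 → run C
t=6: queue=[C,E,H,A,D,G] q_used=2 → run C
t=7: queue=[E,H,A,D,G] q_used=0 → run E
t=8: queue=[E,H,A,D,G] q_used=1 → run E
t=9: queue=[H,A,D,G] q_used=0 → run H
t=10: queue=[H,A,D,G] q_used=1 → run H
t=11: queue=[H,A,D,G] q_used=2 → run H
t=12: queue=[H,A,D,G] q_used=3 → run H
t=13: queue=[A,D,G,H] q_used=0 → run A
t=14: queue=[A,D,G,H] q_used=1 → run A
t=15: queue=[A,D,G,H] q_used=2 → run A
t=16: queue=[A,D,G,H] q_used=3 → run A
t=17: queue=[D,G,H] q_used=0 → run D
t=18: queue=[D,G,H] q_used=1 → run D
t=19: queue=[D,G,H] q_used=2 → run D
t=20: queue=[G,H] q_used=0 → run G
t=21: queue=[G,H] q_used=1 → run G
t=22: queue=[G,H] q_used=2 → run G
t=23: queue=[G,H] q_used=3 → run G
t=24: queue=[H] q_used=0 → run H
t=25: queue=[H] q_used=1 → run H
t=26: queue=[H] q_used=2 → run H
t=27: queue=[H] q_used=3 → run H
t=28: (idle)
t=29: (idle)
t=30: (idle)
t=31: (idle)
t=32: (idle)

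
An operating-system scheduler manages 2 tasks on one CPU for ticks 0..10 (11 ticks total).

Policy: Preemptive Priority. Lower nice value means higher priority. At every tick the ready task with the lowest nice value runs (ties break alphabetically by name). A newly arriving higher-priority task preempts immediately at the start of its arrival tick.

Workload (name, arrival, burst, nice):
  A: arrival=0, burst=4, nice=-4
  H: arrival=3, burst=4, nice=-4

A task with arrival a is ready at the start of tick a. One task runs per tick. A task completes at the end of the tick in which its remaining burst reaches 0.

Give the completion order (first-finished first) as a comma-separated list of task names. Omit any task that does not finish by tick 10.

completion order = A, H

t=0: ready={A} → run A
t=1: ready={A} → run A
t=2: ready={A} → run A
t=3: ready={A,H} → run A
t=4: ready={H} → run H
t=5: ready={H} → run H
t=6: ready={H} → run H
t=7: ready={H} → run H
t=8: (idle)
t=9: (idle)
t=10: (idle)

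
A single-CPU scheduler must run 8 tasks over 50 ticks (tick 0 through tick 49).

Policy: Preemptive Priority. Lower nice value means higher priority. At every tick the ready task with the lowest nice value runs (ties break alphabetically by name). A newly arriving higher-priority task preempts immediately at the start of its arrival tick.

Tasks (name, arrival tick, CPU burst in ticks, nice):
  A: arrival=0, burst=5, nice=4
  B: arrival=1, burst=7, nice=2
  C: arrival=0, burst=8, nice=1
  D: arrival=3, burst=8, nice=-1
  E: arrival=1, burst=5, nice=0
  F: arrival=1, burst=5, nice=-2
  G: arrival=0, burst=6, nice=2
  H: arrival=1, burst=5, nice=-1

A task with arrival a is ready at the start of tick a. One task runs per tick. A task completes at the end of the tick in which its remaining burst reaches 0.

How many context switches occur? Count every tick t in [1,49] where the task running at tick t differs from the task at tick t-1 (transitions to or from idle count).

t=0: ready={A,C,G} → run C
t=1: ready={A,B,C,E,F,G,H} → run F
t=2: ready={A,B,C,E,F,G,H} → run F
t=3: ready={A,B,C,D,E,F,G,H} → run F
t=4: ready={A,B,C,D,E,F,G,H} → run F
t=5: ready={A,B,C,D,E,F,G,H} → run F
t=6: ready={A,B,C,D,E,G,H} → run D
t=7: ready={A,B,C,D,E,G,H} → run D
t=8: ready={A,B,C,D,E,G,H} → run D
t=9: ready={A,B,C,D,E,G,H} → run D
t=10: ready={A,B,C,D,E,G,H} → run D
t=11: ready={A,B,C,D,E,G,H} → run D
t=12: ready={A,B,C,D,E,G,H} → run D
t=13: ready={A,B,C,D,E,G,H} → run D
t=14: ready={A,B,C,E,G,H} → run H
t=15: ready={A,B,C,E,G,H} → run H
t=16: ready={A,B,C,E,G,H} → run H
t=17: ready={A,B,C,E,G,H} → run H
t=18: ready={A,B,C,E,G,H} → run H
t=19: ready={A,B,C,E,G} → run E
t=20: ready={A,B,C,E,G} → run E
t=21: ready={A,B,C,E,G} → run E
t=22: ready={A,B,C,E,G} → run E
t=23: ready={A,B,C,E,G} → run E
t=24: ready={A,B,C,G} → run C
t=25: ready={A,B,C,G} → run C
t=26: ready={A,B,C,G} → run C
t=27: ready={A,B,C,G} → run C
t=28: ready={A,B,C,G} → run C
t=29: ready={A,B,C,G} → run C
t=30: ready={A,B,C,G} → run C
t=31: ready={A,B,G} → run B
t=32: ready={A,B,G} → run B
t=33: ready={A,B,G} → run B
t=34: ready={A,B,G} → run B
t=35: ready={A,B,G} → run B
t=36: ready={A,B,G} → run B
t=37: ready={A,B,G} → run B
t=38: ready={A,G} → run G
t=39: ready={A,G} → run G
t=40: ready={A,G} → run G
t=41: ready={A,G} → run G
t=42: ready={A,G} → run G
t=43: ready={A,G} → run G
t=44: ready={A} → run A
t=45: ready={A} → run A
t=46: ready={A} → run A
t=47: ready={A} → run A
t=48: ready={A} → run A
t=49: (idle)

context switches = 9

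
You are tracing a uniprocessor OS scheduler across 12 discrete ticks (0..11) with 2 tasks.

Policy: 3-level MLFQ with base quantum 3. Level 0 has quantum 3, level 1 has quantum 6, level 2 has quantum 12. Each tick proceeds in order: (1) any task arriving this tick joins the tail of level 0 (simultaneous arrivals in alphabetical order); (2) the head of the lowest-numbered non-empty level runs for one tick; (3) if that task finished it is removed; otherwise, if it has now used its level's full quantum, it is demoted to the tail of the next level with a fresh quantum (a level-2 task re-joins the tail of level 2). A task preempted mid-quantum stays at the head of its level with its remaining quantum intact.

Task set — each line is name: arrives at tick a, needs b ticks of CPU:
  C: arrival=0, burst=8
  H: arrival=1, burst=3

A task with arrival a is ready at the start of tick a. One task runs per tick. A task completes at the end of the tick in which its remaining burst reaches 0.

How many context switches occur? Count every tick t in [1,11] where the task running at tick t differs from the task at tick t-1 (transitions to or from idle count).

t=0: L0/L1/L2 = C/-/- → run C
t=1: L0/L1/L2 = CH/-/- → run C
t=2: L0/L1/L2 = CH/-/- → run C
t=3: L0/L1/L2 = H/C/- → run H
t=4: L0/L1/L2 = H/C/- → run H
t=5: L0/L1/L2 = H/C/- → run H
t=6: L0/L1/L2 = -/C/- → run C
t=7: L0/L1/L2 = -/C/- → run C
t=8: L0/L1/L2 = -/C/- → run C
t=9: L0/L1/L2 = -/C/- → run C
t=10: L0/L1/L2 = -/C/- → run C
t=11: (idle)

context switches = 3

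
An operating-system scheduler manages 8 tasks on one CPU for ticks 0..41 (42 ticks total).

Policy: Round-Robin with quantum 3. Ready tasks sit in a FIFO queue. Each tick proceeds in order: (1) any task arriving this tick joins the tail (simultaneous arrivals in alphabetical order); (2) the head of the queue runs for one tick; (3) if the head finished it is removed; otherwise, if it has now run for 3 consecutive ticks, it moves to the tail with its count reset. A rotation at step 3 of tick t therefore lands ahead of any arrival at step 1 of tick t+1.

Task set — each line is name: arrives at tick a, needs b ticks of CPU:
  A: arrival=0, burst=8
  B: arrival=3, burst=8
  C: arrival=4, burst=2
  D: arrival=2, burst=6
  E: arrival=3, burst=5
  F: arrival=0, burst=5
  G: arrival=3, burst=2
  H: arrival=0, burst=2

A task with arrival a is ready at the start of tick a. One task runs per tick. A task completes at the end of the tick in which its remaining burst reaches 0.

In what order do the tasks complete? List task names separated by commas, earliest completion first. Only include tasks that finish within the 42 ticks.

completion order = H, G, C, F, D, A, E, B

t=0: queue=[A,F,H] q_used=0 → run A
t=1: queue=[A,F,H] q_used=1 → run A
t=2: queue=[A,F,H,D] q_used=2 → run A
t=3: queue=[F,H,D,A,B,E,G] q_used=0 → run F
t=4: queue=[F,H,D,A,B,E,G,C] q_used=1 → run F
t=5: queue=[F,H,D,A,B,E,G,C] q_used=2 → run F
t=6: queue=[H,D,A,B,E,G,C,F] q_used=0 → run H
t=7: queue=[H,D,A,B,E,G,C,F] q_used=1 → run H
t=8: queue=[D,A,B,E,G,C,F] q_used=0 → run D
t=9: queue=[D,A,B,E,G,C,F] q_used=1 → run D
t=10: queue=[D,A,B,E,G,C,F] q_used=2 → run D
t=11: queue=[A,B,E,G,C,F,D] q_used=0 → run A
t=12: queue=[A,B,E,G,C,F,D] q_used=1 → run A
t=13: queue=[A,B,E,G,C,F,D] q_used=2 → run A
t=14: queue=[B,E,G,C,F,D,A] q_used=0 → run B
t=15: queue=[B,E,G,C,F,D,A] q_used=1 → run B
t=16: queue=[B,E,G,C,F,D,A] q_used=2 → run B
t=17: queue=[E,G,C,F,D,A,B] q_used=0 → run E
t=18: queue=[E,G,C,F,D,A,B] q_used=1 → run E
t=19: queue=[E,G,C,F,D,A,B] q_used=2 → run E
t=20: queue=[G,C,F,D,A,B,E] q_used=0 → run G
t=21: queue=[G,C,F,D,A,B,E] q_used=1 → run G
t=22: queue=[C,F,D,A,B,E] q_used=0 → run C
t=23: queue=[C,F,D,A,B,E] q_used=1 → run C
t=24: queue=[F,D,A,B,E] q_used=0 → run F
t=25: queue=[F,D,A,B,E] q_used=1 → run F
t=26: queue=[D,A,B,E] q_used=0 → run D
t=27: queue=[D,A,B,E] q_used=1 → run D
t=28: queue=[D,A,B,E] q_used=2 → run D
t=29: queue=[A,B,E] q_used=0 → run A
t=30: queue=[A,B,E] q_used=1 → run A
t=31: queue=[B,E] q_used=0 → run B
t=32: queue=[B,E] q_used=1 → run B
t=33: queue=[B,E] q_used=2 → run B
t=34: queue=[E,B] q_used=0 → run E
t=35: queue=[E,B] q_used=1 → run E
t=36: queue=[B] q_used=0 → run B
t=37: queue=[B] q_used=1 → run B
t=38: (idle)
t=39: (idle)
t=40: (idle)
t=41: (idle)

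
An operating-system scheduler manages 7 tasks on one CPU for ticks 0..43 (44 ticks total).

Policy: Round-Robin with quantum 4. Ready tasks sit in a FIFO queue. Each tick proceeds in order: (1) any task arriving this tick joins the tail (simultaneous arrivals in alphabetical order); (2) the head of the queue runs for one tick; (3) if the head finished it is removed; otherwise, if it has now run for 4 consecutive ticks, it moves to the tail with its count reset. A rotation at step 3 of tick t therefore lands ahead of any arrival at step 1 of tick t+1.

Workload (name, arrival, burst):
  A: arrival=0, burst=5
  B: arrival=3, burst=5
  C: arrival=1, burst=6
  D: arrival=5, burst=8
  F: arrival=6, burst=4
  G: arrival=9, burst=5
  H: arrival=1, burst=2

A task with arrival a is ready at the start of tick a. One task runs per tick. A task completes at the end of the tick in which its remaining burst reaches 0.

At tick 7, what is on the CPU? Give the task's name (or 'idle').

running at tick 7 = C

t=0: queue=[A] q_used=0 → run A
t=1: queue=[A,C,H] q_used=1 → run A
t=2: queue=[A,C,H] q_used=2 → run A
t=3: queue=[A,C,H,B] q_used=3 → run A
t=4: queue=[C,H,B,A] q_used=0 → run C
t=5: queue=[C,H,B,A,D] q_used=1 → run C
t=6: queue=[C,H,B,A,D,F] q_used=2 → run C
t=7: queue=[C,H,B,A,D,F] q_used=3 → run C
t=8: queue=[H,B,A,D,F,C] q_used=0 → run H
t=9: queue=[H,B,A,D,F,C,G] q_used=1 → run H
t=10: queue=[B,A,D,F,C,G] q_used=0 → run B
t=11: queue=[B,A,D,F,C,G] q_used=1 → run B
t=12: queue=[B,A,D,F,C,G] q_used=2 → run B
t=13: queue=[B,A,D,F,C,G] q_used=3 → run B
t=14: queue=[A,D,F,C,G,B] q_used=0 → run A
t=15: queue=[D,F,C,G,B] q_used=0 → run D
t=16: queue=[D,F,C,G,B] q_used=1 → run D
t=17: queue=[D,F,C,G,B] q_used=2 → run D
t=18: queue=[D,F,C,G,B] q_used=3 → run D
t=19: queue=[F,C,G,B,D] q_used=0 → run F
t=20: queue=[F,C,G,B,D] q_used=1 → run F
t=21: queue=[F,C,G,B,D] q_used=2 → run F
t=22: queue=[F,C,G,B,D] q_used=3 → run F
t=23: queue=[C,G,B,D] q_used=0 → run C
t=24: queue=[C,G,B,D] q_used=1 → run C
t=25: queue=[G,B,D] q_used=0 → run G
t=26: queue=[G,B,D] q_used=1 → run G
t=27: queue=[G,B,D] q_used=2 → run G
t=28: queue=[G,B,D] q_used=3 → run G
t=29: queue=[B,D,G] q_used=0 → run B
t=30: queue=[D,G] q_used=0 → run D
t=31: queue=[D,G] q_used=1 → run D
t=32: queue=[D,G] q_used=2 → run D
t=33: queue=[D,G] q_used=3 → run D
t=34: queue=[G] q_used=0 → run G
t=35: (idle)
t=36: (idle)
t=37: (idle)
t=38: (idle)
t=39: (idle)
t=40: (idle)
t=41: (idle)
t=42: (idle)
t=43: (idle)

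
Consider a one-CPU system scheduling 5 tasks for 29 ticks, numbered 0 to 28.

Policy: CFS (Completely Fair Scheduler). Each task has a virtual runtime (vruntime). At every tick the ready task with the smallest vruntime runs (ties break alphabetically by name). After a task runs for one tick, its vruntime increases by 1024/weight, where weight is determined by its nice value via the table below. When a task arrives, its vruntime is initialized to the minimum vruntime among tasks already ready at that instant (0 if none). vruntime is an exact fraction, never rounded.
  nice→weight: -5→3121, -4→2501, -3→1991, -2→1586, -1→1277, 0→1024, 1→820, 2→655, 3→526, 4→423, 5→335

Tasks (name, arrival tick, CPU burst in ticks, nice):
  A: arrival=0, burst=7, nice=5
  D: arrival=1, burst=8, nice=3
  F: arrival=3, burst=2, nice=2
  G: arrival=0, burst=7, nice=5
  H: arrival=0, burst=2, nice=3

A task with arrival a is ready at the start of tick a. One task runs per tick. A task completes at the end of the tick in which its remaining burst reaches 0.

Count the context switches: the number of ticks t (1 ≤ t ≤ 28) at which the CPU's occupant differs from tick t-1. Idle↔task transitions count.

context switches = 24

t=0: vr[A=0 G=0 H=0] → run A
t=1: vr[A=1024/335 D=0 G=0 H=0] → run D
t=2: vr[A=1024/335 D=512/263 G=0 H=0] → run G
t=3: vr[A=1024/335 D=512/263 F=0 G=1024/335 H=0] → run F
t=4: vr[A=1024/335 D=512/263 F=1024/655 G=1024/335 H=0] → run H
t=5: vr[A=1024/335 D=512/263 F=1024/655 G=1024/335 H=512/263] → run F
t=6: vr[A=1024/335 D=512/263 G=1024/335 H=512/263] → run D
t=7: vr[A=1024/335 D=1024/263 G=1024/335 H=512/263] → run H
t=8: vr[A=1024/335 D=1024/263 G=1024/335] → run A
t=9: vr[A=2048/335 D=1024/263 G=1024/335] → run G
t=10: vr[A=2048/335 D=1024/263 G=2048/335] → run D
t=11: vr[A=2048/335 D=1536/263 G=2048/335] → run D
t=12: vr[A=2048/335 D=2048/263 G=2048/335] → run A
t=13: vr[A=3072/335 D=2048/263 G=2048/335] → run G
t=14: vr[A=3072/335 D=2048/263 G=3072/335] → run D
t=15: vr[A=3072/335 D=2560/263 G=3072/335] → run A
t=16: vr[A=4096/335 D=2560/263 G=3072/335] → run G
t=17: vr[A=4096/335 D=2560/263 G=4096/335] → run D
t=18: vr[A=4096/335 D=3072/263 G=4096/335] → run D
t=19: vr[A=4096/335 D=3584/263 G=4096/335] → run A
t=20: vr[A=1024/67 D=3584/263 G=4096/335] → run G
t=21: vr[A=1024/67 D=3584/263 G=1024/67] → run D
t=22: vr[A=1024/67 G=1024/67] → run A
t=23: vr[A=6144/335 G=1024/67] → run G
t=24: vr[A=6144/335 G=6144/335] → run A
t=25: vr[G=6144/335] → run G
t=26: (idle)
t=27: (idle)
t=28: (idle)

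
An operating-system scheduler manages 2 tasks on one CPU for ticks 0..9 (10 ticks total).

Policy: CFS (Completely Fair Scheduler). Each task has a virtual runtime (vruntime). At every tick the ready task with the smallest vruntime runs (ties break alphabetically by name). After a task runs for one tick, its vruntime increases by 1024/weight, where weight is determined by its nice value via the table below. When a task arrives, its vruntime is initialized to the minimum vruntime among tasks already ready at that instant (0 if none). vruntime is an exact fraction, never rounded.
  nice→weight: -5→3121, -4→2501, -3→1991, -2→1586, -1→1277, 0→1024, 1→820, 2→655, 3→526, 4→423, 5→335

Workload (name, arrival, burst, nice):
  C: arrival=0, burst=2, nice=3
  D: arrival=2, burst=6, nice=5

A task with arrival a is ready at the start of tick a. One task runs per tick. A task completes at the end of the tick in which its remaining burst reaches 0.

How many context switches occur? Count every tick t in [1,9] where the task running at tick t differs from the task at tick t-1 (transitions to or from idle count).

context switches = 2

t=0: vr[C=0] → run C
t=1: vr[C=512/263] → run C
t=2: vr[D=0] → run D
t=3: vr[D=1024/335] → run D
t=4: vr[D=2048/335] → run D
t=5: vr[D=3072/335] → run D
t=6: vr[D=4096/335] → run D
t=7: vr[D=1024/67] → run D
t=8: (idle)
t=9: (idle)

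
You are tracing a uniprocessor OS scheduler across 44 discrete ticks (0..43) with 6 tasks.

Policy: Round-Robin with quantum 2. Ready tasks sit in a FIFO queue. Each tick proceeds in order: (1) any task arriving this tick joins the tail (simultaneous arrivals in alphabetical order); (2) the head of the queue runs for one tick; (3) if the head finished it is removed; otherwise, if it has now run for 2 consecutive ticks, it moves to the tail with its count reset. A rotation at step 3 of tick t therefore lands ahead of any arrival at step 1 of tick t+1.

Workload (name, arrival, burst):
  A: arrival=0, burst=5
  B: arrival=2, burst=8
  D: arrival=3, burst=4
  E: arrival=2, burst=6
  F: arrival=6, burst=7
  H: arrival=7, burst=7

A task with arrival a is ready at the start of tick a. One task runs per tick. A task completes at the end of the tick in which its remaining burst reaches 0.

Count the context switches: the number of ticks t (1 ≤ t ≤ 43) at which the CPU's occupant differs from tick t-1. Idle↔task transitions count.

t=0: queue=[A] q_used=0 → run A
t=1: queue=[A] q_used=1 → run A
t=2: queue=[A,B,E] q_used=0 → run A
t=3: queue=[A,B,E,D] q_used=1 → run A
t=4: queue=[B,E,D,A] q_used=0 → run B
t=5: queue=[B,E,D,A] q_used=1 → run B
t=6: queue=[E,D,A,B,F] q_used=0 → run E
t=7: queue=[E,D,A,B,F,H] q_used=1 → run E
t=8: queue=[D,A,B,F,H,E] q_used=0 → run D
t=9: queue=[D,A,B,F,H,E] q_used=1 → run D
t=10: queue=[A,B,F,H,E,D] q_used=0 → run A
t=11: queue=[B,F,H,E,D] q_used=0 → run B
t=12: queue=[B,F,H,E,D] q_used=1 → run B
t=13: queue=[F,H,E,D,B] q_used=0 → run F
t=14: queue=[F,H,E,D,B] q_used=1 → run F
t=15: queue=[H,E,D,B,F] q_used=0 → run H
t=16: queue=[H,E,D,B,F] q_used=1 → run H
t=17: queue=[E,D,B,F,H] q_used=0 → run E
t=18: queue=[E,D,B,F,H] q_used=1 → run E
t=19: queue=[D,B,F,H,E] q_used=0 → run D
t=20: queue=[D,B,F,H,E] q_used=1 → run D
t=21: queue=[B,F,H,E] q_used=0 → run B
t=22: queue=[B,F,H,E] q_used=1 → run B
t=23: queue=[F,H,E,B] q_used=0 → run F
t=24: queue=[F,H,E,B] q_used=1 → run F
t=25: queue=[H,E,B,F] q_used=0 → run H
t=26: queue=[H,E,B,F] q_used=1 → run H
t=27: queue=[E,B,F,H] q_used=0 → run E
t=28: queue=[E,B,F,H] q_used=1 → run E
t=29: queue=[B,F,H] q_used=0 → run B
t=30: queue=[B,F,H] q_used=1 → run B
t=31: queue=[F,H] q_used=0 → run F
t=32: queue=[F,H] q_used=1 → run F
t=33: queue=[H,F] q_used=0 → run H
t=34: queue=[H,F] q_used=1 → run H
t=35: queue=[F,H] q_used=0 → run F
t=36: queue=[H] q_used=0 → run H
t=37: (idle)
t=38: (idle)
t=39: (idle)
t=40: (idle)
t=41: (idle)
t=42: (idle)
t=43: (idle)

context switches = 19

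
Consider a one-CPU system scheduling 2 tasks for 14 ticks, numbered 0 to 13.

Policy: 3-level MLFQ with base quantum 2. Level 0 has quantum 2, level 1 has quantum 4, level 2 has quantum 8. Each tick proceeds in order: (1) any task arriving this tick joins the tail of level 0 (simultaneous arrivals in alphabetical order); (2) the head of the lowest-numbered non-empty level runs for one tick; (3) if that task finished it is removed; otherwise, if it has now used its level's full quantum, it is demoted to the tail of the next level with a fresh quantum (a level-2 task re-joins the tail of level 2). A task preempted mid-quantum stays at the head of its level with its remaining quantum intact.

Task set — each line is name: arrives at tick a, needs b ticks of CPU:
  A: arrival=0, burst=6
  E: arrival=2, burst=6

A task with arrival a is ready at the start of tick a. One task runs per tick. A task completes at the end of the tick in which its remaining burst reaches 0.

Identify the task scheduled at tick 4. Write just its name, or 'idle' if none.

running at tick 4 = A

t=0: L0/L1/L2 = A/-/- → run A
t=1: L0/L1/L2 = A/-/- → run A
t=2: L0/L1/L2 = E/A/- → run E
t=3: L0/L1/L2 = E/A/- → run E
t=4: L0/L1/L2 = -/AE/- → run A
t=5: L0/L1/L2 = -/AE/- → run A
t=6: L0/L1/L2 = -/AE/- → run A
t=7: L0/L1/L2 = -/AE/- → run A
t=8: L0/L1/L2 = -/E/- → run E
t=9: L0/L1/L2 = -/E/- → run E
t=10: L0/L1/L2 = -/E/- → run E
t=11: L0/L1/L2 = -/E/- → run E
t=12: (idle)
t=13: (idle)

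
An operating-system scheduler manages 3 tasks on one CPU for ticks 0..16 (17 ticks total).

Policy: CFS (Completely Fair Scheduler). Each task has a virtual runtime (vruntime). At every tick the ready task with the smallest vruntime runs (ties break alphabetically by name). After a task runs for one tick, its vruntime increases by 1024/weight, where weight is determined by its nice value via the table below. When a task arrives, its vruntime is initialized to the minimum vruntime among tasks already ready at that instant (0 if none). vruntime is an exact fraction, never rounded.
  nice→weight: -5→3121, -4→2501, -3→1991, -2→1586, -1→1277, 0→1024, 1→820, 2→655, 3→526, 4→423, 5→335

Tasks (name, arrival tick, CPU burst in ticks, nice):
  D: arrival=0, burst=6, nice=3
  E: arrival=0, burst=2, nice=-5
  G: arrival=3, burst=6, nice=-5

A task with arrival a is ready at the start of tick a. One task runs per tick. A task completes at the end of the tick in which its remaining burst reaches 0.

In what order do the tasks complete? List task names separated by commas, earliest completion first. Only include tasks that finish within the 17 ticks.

completion order = E, G, D

t=0: vr[D=0 E=0] → run D
t=1: vr[D=512/263 E=0] → run E
t=2: vr[D=512/263 E=1024/3121] → run E
t=3: vr[D=512/263 G=512/263] → run D
t=4: vr[D=1024/263 G=512/263] → run G
t=5: vr[D=1024/263 G=1867264/820823] → run G
t=6: vr[D=1024/263 G=2136576/820823] → run G
t=7: vr[D=1024/263 G=2405888/820823] → run G
t=8: vr[D=1024/263 G=2675200/820823] → run G
t=9: vr[D=1024/263 G=2944512/820823] → run G
t=10: vr[D=1024/263] → run D
t=11: vr[D=1536/263] → run D
t=12: vr[D=2048/263] → run D
t=13: vr[D=2560/263] → run D
t=14: (idle)
t=15: (idle)
t=16: (idle)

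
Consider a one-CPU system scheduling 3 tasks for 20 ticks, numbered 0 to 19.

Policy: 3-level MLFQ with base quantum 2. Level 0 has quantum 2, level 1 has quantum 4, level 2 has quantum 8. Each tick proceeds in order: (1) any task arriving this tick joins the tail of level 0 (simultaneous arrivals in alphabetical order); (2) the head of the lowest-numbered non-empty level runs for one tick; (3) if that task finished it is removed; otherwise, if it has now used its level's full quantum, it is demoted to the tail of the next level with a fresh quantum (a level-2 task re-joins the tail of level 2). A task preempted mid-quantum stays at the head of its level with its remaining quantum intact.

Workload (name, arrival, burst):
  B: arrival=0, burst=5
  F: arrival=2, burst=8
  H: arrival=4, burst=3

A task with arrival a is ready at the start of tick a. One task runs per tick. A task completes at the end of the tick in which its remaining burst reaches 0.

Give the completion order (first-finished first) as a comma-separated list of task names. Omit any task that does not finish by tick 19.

completion order = B, H, F

t=0: L0/L1/L2 = B/-/- → run B
t=1: L0/L1/L2 = B/-/- → run B
t=2: L0/L1/L2 = F/B/- → run F
t=3: L0/L1/L2 = F/B/- → run F
t=4: L0/L1/L2 = H/BF/- → run H
t=5: L0/L1/L2 = H/BF/- → run H
t=6: L0/L1/L2 = -/BFH/- → run B
t=7: L0/L1/L2 = -/BFH/- → run B
t=8: L0/L1/L2 = -/BFH/- → run B
t=9: L0/L1/L2 = -/FH/- → run F
t=10: L0/L1/L2 = -/FH/- → run F
t=11: L0/L1/L2 = -/FH/- → run F
t=12: L0/L1/L2 = -/FH/- → run F
t=13: L0/L1/L2 = -/H/F → run H
t=14: L0/L1/L2 = -/-/F → run F
t=15: L0/L1/L2 = -/-/F → run F
t=16: (idle)
t=17: (idle)
t=18: (idle)
t=19: (idle)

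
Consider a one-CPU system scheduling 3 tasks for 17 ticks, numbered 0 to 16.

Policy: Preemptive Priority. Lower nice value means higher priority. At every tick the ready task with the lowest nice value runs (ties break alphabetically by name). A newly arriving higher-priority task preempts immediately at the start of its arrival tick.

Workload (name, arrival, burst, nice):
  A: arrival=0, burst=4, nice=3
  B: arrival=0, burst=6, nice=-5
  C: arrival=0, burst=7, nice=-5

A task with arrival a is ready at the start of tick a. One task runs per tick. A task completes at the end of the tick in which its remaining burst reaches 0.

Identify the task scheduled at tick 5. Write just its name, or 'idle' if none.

running at tick 5 = B

t=0: ready={A,B,C} → run B
t=1: ready={A,B,C} → run B
t=2: ready={A,B,C} → run B
t=3: ready={A,B,C} → run B
t=4: ready={A,B,C} → run B
t=5: ready={A,B,C} → run B
t=6: ready={A,C} → run C
t=7: ready={A,C} → run C
t=8: ready={A,C} → run C
t=9: ready={A,C} → run C
t=10: ready={A,C} → run C
t=11: ready={A,C} → run C
t=12: ready={A,C} → run C
t=13: ready={A} → run A
t=14: ready={A} → run A
t=15: ready={A} → run A
t=16: ready={A} → run A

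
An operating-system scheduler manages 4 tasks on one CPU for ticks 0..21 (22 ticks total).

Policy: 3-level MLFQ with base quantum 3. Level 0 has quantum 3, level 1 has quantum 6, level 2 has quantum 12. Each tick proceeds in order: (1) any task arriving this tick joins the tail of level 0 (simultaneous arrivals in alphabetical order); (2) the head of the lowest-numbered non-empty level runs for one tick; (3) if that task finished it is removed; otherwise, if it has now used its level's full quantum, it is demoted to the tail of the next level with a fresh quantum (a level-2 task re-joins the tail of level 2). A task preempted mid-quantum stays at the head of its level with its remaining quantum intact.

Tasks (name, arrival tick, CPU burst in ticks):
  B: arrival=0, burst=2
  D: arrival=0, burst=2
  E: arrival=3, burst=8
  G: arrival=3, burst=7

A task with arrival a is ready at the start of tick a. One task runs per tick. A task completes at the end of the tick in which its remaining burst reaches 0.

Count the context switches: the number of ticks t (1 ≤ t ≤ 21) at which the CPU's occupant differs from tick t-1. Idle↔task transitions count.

t=0: L0/L1/L2 = BD/-/- → run B
t=1: L0/L1/L2 = BD/-/- → run B
t=2: L0/L1/L2 = D/-/- → run D
t=3: L0/L1/L2 = DEG/-/- → run D
t=4: L0/L1/L2 = EG/-/- → run E
t=5: L0/L1/L2 = EG/-/- → run E
t=6: L0/L1/L2 = EG/-/- → run E
t=7: L0/L1/L2 = G/E/- → run G
t=8: L0/L1/L2 = G/E/- → run G
t=9: L0/L1/L2 = G/E/- → run G
t=10: L0/L1/L2 = -/EG/- → run E
t=11: L0/L1/L2 = -/EG/- → run E
t=12: L0/L1/L2 = -/EG/- → run E
t=13: L0/L1/L2 = -/EG/- → run E
t=14: L0/L1/L2 = -/EG/- → run E
t=15: L0/L1/L2 = -/G/- → run G
t=16: L0/L1/L2 = -/G/- → run G
t=17: L0/L1/L2 = -/G/- → run G
t=18: L0/L1/L2 = -/G/- → run G
t=19: (idle)
t=20: (idle)
t=21: (idle)

context switches = 6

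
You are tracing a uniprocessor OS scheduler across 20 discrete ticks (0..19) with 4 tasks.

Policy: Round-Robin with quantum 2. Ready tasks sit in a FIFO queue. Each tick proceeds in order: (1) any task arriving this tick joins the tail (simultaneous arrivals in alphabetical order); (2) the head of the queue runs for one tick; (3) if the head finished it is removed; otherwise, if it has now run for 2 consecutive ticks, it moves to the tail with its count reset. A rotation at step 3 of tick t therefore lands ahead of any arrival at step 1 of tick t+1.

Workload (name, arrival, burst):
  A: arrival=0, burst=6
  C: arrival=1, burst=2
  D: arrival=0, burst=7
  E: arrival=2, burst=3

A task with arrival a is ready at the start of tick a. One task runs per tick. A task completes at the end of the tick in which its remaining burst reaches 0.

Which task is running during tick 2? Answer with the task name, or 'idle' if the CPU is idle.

running at tick 2 = D

t=0: queue=[A,D] q_used=0 → run A
t=1: queue=[A,D,C] q_used=1 → run A
t=2: queue=[D,C,A,E] q_used=0 → run D
t=3: queue=[D,C,A,E] q_used=1 → run D
t=4: queue=[C,A,E,D] q_used=0 → run C
t=5: queue=[C,A,E,D] q_used=1 → run C
t=6: queue=[A,E,D] q_used=0 → run A
t=7: queue=[A,E,D] q_used=1 → run A
t=8: queue=[E,D,A] q_used=0 → run E
t=9: queue=[E,D,A] q_used=1 → run E
t=10: queue=[D,A,E] q_used=0 → run D
t=11: queue=[D,A,E] q_used=1 → run D
t=12: queue=[A,E,D] q_used=0 → run A
t=13: queue=[A,E,D] q_used=1 → run A
t=14: queue=[E,D] q_used=0 → run E
t=15: queue=[D] q_used=0 → run D
t=16: queue=[D] q_used=1 → run D
t=17: queue=[D] q_used=0 → run D
t=18: (idle)
t=19: (idle)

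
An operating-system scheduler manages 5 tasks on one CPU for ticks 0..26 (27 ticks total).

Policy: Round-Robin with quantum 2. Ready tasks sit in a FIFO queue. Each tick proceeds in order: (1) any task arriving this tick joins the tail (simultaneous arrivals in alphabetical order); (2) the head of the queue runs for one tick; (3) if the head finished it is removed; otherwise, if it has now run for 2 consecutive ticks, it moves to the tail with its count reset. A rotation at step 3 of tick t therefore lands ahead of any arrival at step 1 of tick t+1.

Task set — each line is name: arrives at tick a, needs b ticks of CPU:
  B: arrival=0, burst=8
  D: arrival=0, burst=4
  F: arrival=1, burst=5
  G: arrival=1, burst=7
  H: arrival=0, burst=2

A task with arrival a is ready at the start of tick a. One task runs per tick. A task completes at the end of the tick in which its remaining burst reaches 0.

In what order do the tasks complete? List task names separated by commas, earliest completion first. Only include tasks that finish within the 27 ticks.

t=0: queue=[B,D,H] q_used=0 → run B
t=1: queue=[B,D,H,F,G] q_used=1 → run B
t=2: queue=[D,H,F,G,B] q_used=0 → run D
t=3: queue=[D,H,F,G,B] q_used=1 → run D
t=4: queue=[H,F,G,B,D] q_used=0 → run H
t=5: queue=[H,F,G,B,D] q_used=1 → run H
t=6: queue=[F,G,B,D] q_used=0 → run F
t=7: queue=[F,G,B,D] q_used=1 → run F
t=8: queue=[G,B,D,F] q_used=0 → run G
t=9: queue=[G,B,D,F] q_used=1 → run G
t=10: queue=[B,D,F,G] q_used=0 → run B
t=11: queue=[B,D,F,G] q_used=1 → run B
t=12: queue=[D,F,G,B] q_used=0 → run D
t=13: queue=[D,F,G,B] q_used=1 → run D
t=14: queue=[F,G,B] q_used=0 → run F
t=15: queue=[F,G,B] q_used=1 → run F
t=16: queue=[G,B,F] q_used=0 → run G
t=17: queue=[G,B,F] q_used=1 → run G
t=18: queue=[B,F,G] q_used=0 → run B
t=19: queue=[B,F,G] q_used=1 → run B
t=20: queue=[F,G,B] q_used=0 → run F
t=21: queue=[G,B] q_used=0 → run G
t=22: queue=[G,B] q_used=1 → run G
t=23: queue=[B,G] q_used=0 → run B
t=24: queue=[B,G] q_used=1 → run B
t=25: queue=[G] q_used=0 → run G
t=26: (idle)

completion order = H, D, F, B, G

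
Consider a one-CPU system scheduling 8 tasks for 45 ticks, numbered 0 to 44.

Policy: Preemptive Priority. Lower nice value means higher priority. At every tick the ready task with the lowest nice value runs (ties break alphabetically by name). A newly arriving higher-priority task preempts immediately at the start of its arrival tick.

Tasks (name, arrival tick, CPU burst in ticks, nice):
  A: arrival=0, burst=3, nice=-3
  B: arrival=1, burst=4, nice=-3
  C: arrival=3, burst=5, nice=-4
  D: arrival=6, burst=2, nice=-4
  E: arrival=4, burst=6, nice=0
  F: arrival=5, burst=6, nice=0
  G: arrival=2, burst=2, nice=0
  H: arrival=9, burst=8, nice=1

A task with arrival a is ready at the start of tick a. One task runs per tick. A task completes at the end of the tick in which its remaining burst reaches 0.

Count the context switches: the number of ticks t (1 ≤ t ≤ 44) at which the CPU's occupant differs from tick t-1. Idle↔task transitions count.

t=0: ready={A} → run A
t=1: ready={A,B} → run A
t=2: ready={A,B,G} → run A
t=3: ready={B,C,G} → run C
t=4: ready={B,C,E,G} → run C
t=5: ready={B,C,E,F,G} → run C
t=6: ready={B,C,D,E,F,G} → run C
t=7: ready={B,C,D,E,F,G} → run C
t=8: ready={B,D,E,F,G} → run D
t=9: ready={B,D,E,F,G,H} → run D
t=10: ready={B,E,F,G,H} → run B
t=11: ready={B,E,F,G,H} → run B
t=12: ready={B,E,F,G,H} → run B
t=13: ready={B,E,F,G,H} → run B
t=14: ready={E,F,G,H} → run E
t=15: ready={E,F,G,H} → run E
t=16: ready={E,F,G,H} → run E
t=17: ready={E,F,G,H} → run E
t=18: ready={E,F,G,H} → run E
t=19: ready={E,F,G,H} → run E
t=20: ready={F,G,H} → run F
t=21: ready={F,G,H} → run F
t=22: ready={F,G,H} → run F
t=23: ready={F,G,H} → run F
t=24: ready={F,G,H} → run F
t=25: ready={F,G,H} → run F
t=26: ready={G,H} → run G
t=27: ready={G,H} → run G
t=28: ready={H} → run H
t=29: ready={H} → run H
t=30: ready={H} → run H
t=31: ready={H} → run H
t=32: ready={H} → run H
t=33: ready={H} → run H
t=34: ready={H} → run H
t=35: ready={H} → run H
t=36: (idle)
t=37: (idle)
t=38: (idle)
t=39: (idle)
t=40: (idle)
t=41: (idle)
t=42: (idle)
t=43: (idle)
t=44: (idle)

context switches = 8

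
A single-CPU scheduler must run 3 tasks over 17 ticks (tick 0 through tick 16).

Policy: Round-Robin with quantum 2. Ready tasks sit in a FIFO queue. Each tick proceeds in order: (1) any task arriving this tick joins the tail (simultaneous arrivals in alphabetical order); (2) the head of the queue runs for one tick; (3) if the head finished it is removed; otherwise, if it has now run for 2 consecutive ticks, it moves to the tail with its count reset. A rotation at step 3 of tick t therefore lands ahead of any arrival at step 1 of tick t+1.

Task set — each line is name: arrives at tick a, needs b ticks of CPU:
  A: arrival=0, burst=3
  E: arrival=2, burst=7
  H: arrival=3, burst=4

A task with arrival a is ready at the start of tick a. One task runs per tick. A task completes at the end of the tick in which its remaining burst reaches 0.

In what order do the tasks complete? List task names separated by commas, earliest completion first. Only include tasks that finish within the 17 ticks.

t=0: queue=[A] q_used=0 → run A
t=1: queue=[A] q_used=1 → run A
t=2: queue=[A,E] q_used=0 → run A
t=3: queue=[E,H] q_used=0 → run E
t=4: queue=[E,H] q_used=1 → run E
t=5: queue=[H,E] q_used=0 → run H
t=6: queue=[H,E] q_used=1 → run H
t=7: queue=[E,H] q_used=0 → run E
t=8: queue=[E,H] q_used=1 → run E
t=9: queue=[H,E] q_used=0 → run H
t=10: queue=[H,E] q_used=1 → run H
t=11: queue=[E] q_used=0 → run E
t=12: queue=[E] q_used=1 → run E
t=13: queue=[E] q_used=0 → run E
t=14: (idle)
t=15: (idle)
t=16: (idle)

completion order = A, H, E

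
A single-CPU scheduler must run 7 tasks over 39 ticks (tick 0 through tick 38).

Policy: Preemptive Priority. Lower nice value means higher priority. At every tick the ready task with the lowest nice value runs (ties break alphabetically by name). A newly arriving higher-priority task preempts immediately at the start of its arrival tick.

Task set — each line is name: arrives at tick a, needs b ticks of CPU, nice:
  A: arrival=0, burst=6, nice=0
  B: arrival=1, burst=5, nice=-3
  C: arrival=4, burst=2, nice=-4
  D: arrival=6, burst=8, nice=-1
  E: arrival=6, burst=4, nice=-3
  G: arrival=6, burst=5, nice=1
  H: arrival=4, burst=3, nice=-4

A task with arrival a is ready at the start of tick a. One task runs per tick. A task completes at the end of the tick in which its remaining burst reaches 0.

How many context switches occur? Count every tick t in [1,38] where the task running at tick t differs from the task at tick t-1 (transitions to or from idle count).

context switches = 9

t=0: ready={A} → run A
t=1: ready={A,B} → run B
t=2: ready={A,B} → run B
t=3: ready={A,B} → run B
t=4: ready={A,B,C,H} → run C
t=5: ready={A,B,C,H} → run C
t=6: ready={A,B,D,E,G,H} → run H
t=7: ready={A,B,D,E,G,H} → run H
t=8: ready={A,B,D,E,G,H} → run H
t=9: ready={A,B,D,E,G} → run B
t=10: ready={A,B,D,E,G} → run B
t=11: ready={A,D,E,G} → run E
t=12: ready={A,D,E,G} → run E
t=13: ready={A,D,E,G} → run E
t=14: ready={A,D,E,G} → run E
t=15: ready={A,D,G} → run D
t=16: ready={A,D,G} → run D
t=17: ready={A,D,G} → run D
t=18: ready={A,D,G} → run D
t=19: ready={A,D,G} → run D
t=20: ready={A,D,G} → run D
t=21: ready={A,D,G} → run D
t=22: ready={A,D,G} → run D
t=23: ready={A,G} → run A
t=24: ready={A,G} → run A
t=25: ready={A,G} → run A
t=26: ready={A,G} → run A
t=27: ready={A,G} → run A
t=28: ready={G} → run G
t=29: ready={G} → run G
t=30: ready={G} → run G
t=31: ready={G} → run G
t=32: ready={G} → run G
t=33: (idle)
t=34: (idle)
t=35: (idle)
t=36: (idle)
t=37: (idle)
t=38: (idle)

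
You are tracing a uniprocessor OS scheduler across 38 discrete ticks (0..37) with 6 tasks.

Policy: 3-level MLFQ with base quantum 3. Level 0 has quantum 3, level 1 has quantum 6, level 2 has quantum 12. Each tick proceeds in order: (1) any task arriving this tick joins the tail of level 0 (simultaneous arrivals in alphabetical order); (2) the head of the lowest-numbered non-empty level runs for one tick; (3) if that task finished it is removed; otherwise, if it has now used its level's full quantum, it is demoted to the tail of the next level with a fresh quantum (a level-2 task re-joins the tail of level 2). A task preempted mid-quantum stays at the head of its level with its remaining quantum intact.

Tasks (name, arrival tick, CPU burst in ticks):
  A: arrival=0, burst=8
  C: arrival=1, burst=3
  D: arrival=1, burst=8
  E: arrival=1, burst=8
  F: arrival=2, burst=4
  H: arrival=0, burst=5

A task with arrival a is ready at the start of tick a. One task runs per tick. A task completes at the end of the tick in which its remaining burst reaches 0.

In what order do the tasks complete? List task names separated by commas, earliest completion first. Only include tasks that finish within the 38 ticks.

completion order = C, A, H, D, E, F

t=0: L0/L1/L2 = AH/-/- → run A
t=1: L0/L1/L2 = AHCDE/-/- → run A
t=2: L0/L1/L2 = AHCDEF/-/- → run A
t=3: L0/L1/L2 = HCDEF/A/- → run H
t=4: L0/L1/L2 = HCDEF/A/- → run H
t=5: L0/L1/L2 = HCDEF/A/- → run H
t=6: L0/L1/L2 = CDEF/AH/- → run C
t=7: L0/L1/L2 = CDEF/AH/- → run C
t=8: L0/L1/L2 = CDEF/AH/- → run C
t=9: L0/L1/L2 = DEF/AH/- → run D
t=10: L0/L1/L2 = DEF/AH/- → run D
t=11: L0/L1/L2 = DEF/AH/- → run D
t=12: L0/L1/L2 = EF/AHD/- → run E
t=13: L0/L1/L2 = EF/AHD/- → run E
t=14: L0/L1/L2 = EF/AHD/- → run E
t=15: L0/L1/L2 = F/AHDE/- → run F
t=16: L0/L1/L2 = F/AHDE/- → run F
t=17: L0/L1/L2 = F/AHDE/- → run F
t=18: L0/L1/L2 = -/AHDEF/- → run A
t=19: L0/L1/L2 = -/AHDEF/- → run A
t=20: L0/L1/L2 = -/AHDEF/- → run A
t=21: L0/L1/L2 = -/AHDEF/- → run A
t=22: L0/L1/L2 = -/AHDEF/- → run A
t=23: L0/L1/L2 = -/HDEF/- → run H
t=24: L0/L1/L2 = -/HDEF/- → run H
t=25: L0/L1/L2 = -/DEF/- → run D
t=26: L0/L1/L2 = -/DEF/- → run D
t=27: L0/L1/L2 = -/DEF/- → run D
t=28: L0/L1/L2 = -/DEF/- → run D
t=29: L0/L1/L2 = -/DEF/- → run D
t=30: L0/L1/L2 = -/EF/- → run E
t=31: L0/L1/L2 = -/EF/- → run E
t=32: L0/L1/L2 = -/EF/- → run E
t=33: L0/L1/L2 = -/EF/- → run E
t=34: L0/L1/L2 = -/EF/- → run E
t=35: L0/L1/L2 = -/F/- → run F
t=36: (idle)
t=37: (idle)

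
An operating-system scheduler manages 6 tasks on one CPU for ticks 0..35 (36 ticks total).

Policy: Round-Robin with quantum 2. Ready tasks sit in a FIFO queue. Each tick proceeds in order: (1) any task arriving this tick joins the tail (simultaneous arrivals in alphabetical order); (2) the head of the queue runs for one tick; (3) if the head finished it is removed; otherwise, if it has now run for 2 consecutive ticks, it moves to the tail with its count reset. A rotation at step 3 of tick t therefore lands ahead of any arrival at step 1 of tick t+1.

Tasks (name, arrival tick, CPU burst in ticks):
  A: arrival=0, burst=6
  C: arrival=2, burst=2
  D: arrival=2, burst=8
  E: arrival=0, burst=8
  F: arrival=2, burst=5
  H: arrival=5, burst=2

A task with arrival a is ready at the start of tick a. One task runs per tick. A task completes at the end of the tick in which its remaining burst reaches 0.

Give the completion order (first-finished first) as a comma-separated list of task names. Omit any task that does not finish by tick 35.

completion order = C, H, A, F, E, D

t=0: queue=[A,E] q_used=0 → run A
t=1: queue=[A,E] q_used=1 → run A
t=2: queue=[E,A,C,D,F] q_used=0 → run E
t=3: queue=[E,A,C,D,F] q_used=1 → run E
t=4: queue=[A,C,D,F,E] q_used=0 → run A
t=5: queue=[A,C,D,F,E,H] q_used=1 → run A
t=6: queue=[C,D,F,E,H,A] q_used=0 → run C
t=7: queue=[C,D,F,E,H,A] q_used=1 → run C
t=8: queue=[D,F,E,H,A] q_used=0 → run D
t=9: queue=[D,F,E,H,A] q_used=1 → run D
t=10: queue=[F,E,H,A,D] q_used=0 → run F
t=11: queue=[F,E,H,A,D] q_used=1 → run F
t=12: queue=[E,H,A,D,F] q_used=0 → run E
t=13: queue=[E,H,A,D,F] q_used=1 → run E
t=14: queue=[H,A,D,F,E] q_used=0 → run H
t=15: queue=[H,A,D,F,E] q_used=1 → run H
t=16: queue=[A,D,F,E] q_used=0 → run A
t=17: queue=[A,D,F,E] q_used=1 → run A
t=18: queue=[D,F,E] q_used=0 → run D
t=19: queue=[D,F,E] q_used=1 → run D
t=20: queue=[F,E,D] q_used=0 → run F
t=21: queue=[F,E,D] q_used=1 → run F
t=22: queue=[E,D,F] q_used=0 → run E
t=23: queue=[E,D,F] q_used=1 → run E
t=24: queue=[D,F,E] q_used=0 → run D
t=25: queue=[D,F,E] q_used=1 → run D
t=26: queue=[F,E,D] q_used=0 → run F
t=27: queue=[E,D] q_used=0 → run E
t=28: queue=[E,D] q_used=1 → run E
t=29: queue=[D] q_used=0 → run D
t=30: queue=[D] q_used=1 → run D
t=31: (idle)
t=32: (idle)
t=33: (idle)
t=34: (idle)
t=35: (idle)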